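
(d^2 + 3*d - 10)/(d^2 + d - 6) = (d + 5)/(d + 3)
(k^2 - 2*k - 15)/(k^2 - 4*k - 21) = (k - 5)/(k - 7)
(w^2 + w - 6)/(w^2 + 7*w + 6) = (w^2 + w - 6)/(w^2 + 7*w + 6)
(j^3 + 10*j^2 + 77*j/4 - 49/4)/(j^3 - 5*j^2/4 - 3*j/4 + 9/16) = 4*(2*j^2 + 21*j + 49)/(8*j^2 - 6*j - 9)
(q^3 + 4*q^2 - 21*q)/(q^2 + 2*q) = (q^2 + 4*q - 21)/(q + 2)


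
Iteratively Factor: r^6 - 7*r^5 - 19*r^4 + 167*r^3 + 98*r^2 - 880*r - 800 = (r - 4)*(r^5 - 3*r^4 - 31*r^3 + 43*r^2 + 270*r + 200) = (r - 4)*(r + 4)*(r^4 - 7*r^3 - 3*r^2 + 55*r + 50) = (r - 5)*(r - 4)*(r + 4)*(r^3 - 2*r^2 - 13*r - 10) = (r - 5)*(r - 4)*(r + 1)*(r + 4)*(r^2 - 3*r - 10) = (r - 5)*(r - 4)*(r + 1)*(r + 2)*(r + 4)*(r - 5)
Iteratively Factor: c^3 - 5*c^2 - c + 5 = (c + 1)*(c^2 - 6*c + 5) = (c - 1)*(c + 1)*(c - 5)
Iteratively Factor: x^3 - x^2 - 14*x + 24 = (x - 2)*(x^2 + x - 12) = (x - 2)*(x + 4)*(x - 3)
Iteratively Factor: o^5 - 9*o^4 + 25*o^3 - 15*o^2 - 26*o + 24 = (o - 1)*(o^4 - 8*o^3 + 17*o^2 + 2*o - 24) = (o - 1)*(o + 1)*(o^3 - 9*o^2 + 26*o - 24) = (o - 4)*(o - 1)*(o + 1)*(o^2 - 5*o + 6) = (o - 4)*(o - 3)*(o - 1)*(o + 1)*(o - 2)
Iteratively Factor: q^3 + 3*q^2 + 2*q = (q + 2)*(q^2 + q) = (q + 1)*(q + 2)*(q)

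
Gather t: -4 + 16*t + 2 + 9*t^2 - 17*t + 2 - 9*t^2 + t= 0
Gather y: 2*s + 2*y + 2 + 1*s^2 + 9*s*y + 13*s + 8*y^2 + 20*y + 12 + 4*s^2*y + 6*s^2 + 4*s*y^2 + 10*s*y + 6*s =7*s^2 + 21*s + y^2*(4*s + 8) + y*(4*s^2 + 19*s + 22) + 14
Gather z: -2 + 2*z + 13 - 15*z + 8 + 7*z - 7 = 12 - 6*z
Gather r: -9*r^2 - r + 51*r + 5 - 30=-9*r^2 + 50*r - 25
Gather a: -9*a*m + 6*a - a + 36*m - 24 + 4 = a*(5 - 9*m) + 36*m - 20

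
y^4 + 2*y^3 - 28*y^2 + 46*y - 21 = (y - 3)*(y - 1)^2*(y + 7)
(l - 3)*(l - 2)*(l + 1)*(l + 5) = l^4 + l^3 - 19*l^2 + 11*l + 30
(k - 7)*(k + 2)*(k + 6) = k^3 + k^2 - 44*k - 84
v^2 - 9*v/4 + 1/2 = (v - 2)*(v - 1/4)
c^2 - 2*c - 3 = (c - 3)*(c + 1)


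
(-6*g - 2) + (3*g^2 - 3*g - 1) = 3*g^2 - 9*g - 3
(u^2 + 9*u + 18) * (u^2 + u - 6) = u^4 + 10*u^3 + 21*u^2 - 36*u - 108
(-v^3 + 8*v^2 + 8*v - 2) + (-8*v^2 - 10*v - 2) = -v^3 - 2*v - 4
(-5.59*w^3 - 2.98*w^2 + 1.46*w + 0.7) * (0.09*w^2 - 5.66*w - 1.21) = -0.5031*w^5 + 31.3712*w^4 + 23.7621*w^3 - 4.5948*w^2 - 5.7286*w - 0.847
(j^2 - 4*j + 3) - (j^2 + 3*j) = 3 - 7*j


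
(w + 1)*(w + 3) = w^2 + 4*w + 3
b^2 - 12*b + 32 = (b - 8)*(b - 4)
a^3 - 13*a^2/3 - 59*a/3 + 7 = (a - 7)*(a - 1/3)*(a + 3)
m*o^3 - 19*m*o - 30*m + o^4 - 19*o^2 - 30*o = (m + o)*(o - 5)*(o + 2)*(o + 3)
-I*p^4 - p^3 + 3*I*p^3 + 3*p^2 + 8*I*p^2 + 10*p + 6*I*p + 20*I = (p - 5)*(p + 2)*(p - 2*I)*(-I*p + 1)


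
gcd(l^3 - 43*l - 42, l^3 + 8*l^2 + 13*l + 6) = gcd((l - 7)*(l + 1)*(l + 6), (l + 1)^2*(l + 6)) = l^2 + 7*l + 6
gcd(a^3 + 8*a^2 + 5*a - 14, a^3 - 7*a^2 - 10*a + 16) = a^2 + a - 2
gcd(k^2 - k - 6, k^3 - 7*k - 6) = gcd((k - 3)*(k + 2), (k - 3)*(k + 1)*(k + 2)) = k^2 - k - 6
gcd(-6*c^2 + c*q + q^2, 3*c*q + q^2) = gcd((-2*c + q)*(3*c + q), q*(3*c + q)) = 3*c + q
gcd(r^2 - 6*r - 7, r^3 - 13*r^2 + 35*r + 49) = r^2 - 6*r - 7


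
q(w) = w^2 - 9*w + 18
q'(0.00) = -9.00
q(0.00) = 18.00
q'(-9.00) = -27.00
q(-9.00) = 180.00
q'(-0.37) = -9.74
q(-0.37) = 21.47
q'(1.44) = -6.12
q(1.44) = 7.11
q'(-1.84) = -12.68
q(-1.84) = 37.95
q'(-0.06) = -9.12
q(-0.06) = 18.54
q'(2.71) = -3.58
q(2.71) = 0.95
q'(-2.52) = -14.04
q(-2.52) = 47.03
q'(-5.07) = -19.14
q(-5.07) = 89.33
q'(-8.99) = -26.98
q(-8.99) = 179.73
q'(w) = 2*w - 9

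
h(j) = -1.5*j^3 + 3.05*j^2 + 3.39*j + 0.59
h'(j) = -4.5*j^2 + 6.1*j + 3.39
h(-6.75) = 577.99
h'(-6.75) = -242.82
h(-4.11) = 142.32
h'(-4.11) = -97.70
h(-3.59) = 97.13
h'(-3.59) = -76.51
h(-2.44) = 32.27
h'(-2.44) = -38.29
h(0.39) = 2.29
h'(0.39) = 5.08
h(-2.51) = 35.02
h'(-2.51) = -40.27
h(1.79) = 7.83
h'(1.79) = -0.11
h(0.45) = 2.60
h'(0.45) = 5.22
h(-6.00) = 414.05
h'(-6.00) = -195.21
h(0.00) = 0.59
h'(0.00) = 3.39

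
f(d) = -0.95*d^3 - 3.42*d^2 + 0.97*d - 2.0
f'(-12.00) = -327.35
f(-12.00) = 1135.48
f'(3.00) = -45.20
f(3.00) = -55.52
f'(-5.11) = -38.50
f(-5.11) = 30.50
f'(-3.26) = -7.02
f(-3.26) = -8.59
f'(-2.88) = -2.97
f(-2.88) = -10.47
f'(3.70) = -63.35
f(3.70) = -93.35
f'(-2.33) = 1.43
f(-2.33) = -10.81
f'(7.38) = -204.73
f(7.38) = -562.96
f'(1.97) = -23.57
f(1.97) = -20.62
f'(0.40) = -2.22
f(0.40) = -2.22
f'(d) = -2.85*d^2 - 6.84*d + 0.97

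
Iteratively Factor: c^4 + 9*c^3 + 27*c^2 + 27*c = (c + 3)*(c^3 + 6*c^2 + 9*c) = (c + 3)^2*(c^2 + 3*c) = c*(c + 3)^2*(c + 3)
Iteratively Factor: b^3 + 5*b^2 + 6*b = (b)*(b^2 + 5*b + 6) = b*(b + 2)*(b + 3)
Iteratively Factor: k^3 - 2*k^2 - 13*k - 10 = (k + 1)*(k^2 - 3*k - 10) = (k + 1)*(k + 2)*(k - 5)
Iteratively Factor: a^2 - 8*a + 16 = (a - 4)*(a - 4)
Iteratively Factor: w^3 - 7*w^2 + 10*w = (w)*(w^2 - 7*w + 10) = w*(w - 5)*(w - 2)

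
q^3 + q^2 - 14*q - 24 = (q - 4)*(q + 2)*(q + 3)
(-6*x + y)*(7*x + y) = -42*x^2 + x*y + y^2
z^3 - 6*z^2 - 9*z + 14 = (z - 7)*(z - 1)*(z + 2)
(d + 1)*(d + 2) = d^2 + 3*d + 2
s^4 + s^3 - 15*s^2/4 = s^2*(s - 3/2)*(s + 5/2)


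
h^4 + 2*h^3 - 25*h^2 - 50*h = h*(h - 5)*(h + 2)*(h + 5)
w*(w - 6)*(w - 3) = w^3 - 9*w^2 + 18*w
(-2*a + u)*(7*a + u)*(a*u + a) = -14*a^3*u - 14*a^3 + 5*a^2*u^2 + 5*a^2*u + a*u^3 + a*u^2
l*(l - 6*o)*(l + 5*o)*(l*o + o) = l^4*o - l^3*o^2 + l^3*o - 30*l^2*o^3 - l^2*o^2 - 30*l*o^3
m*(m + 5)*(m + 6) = m^3 + 11*m^2 + 30*m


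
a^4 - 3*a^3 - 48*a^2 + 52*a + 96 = (a - 8)*(a - 2)*(a + 1)*(a + 6)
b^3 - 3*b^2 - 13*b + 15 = (b - 5)*(b - 1)*(b + 3)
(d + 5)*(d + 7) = d^2 + 12*d + 35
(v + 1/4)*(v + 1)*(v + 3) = v^3 + 17*v^2/4 + 4*v + 3/4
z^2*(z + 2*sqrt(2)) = z^3 + 2*sqrt(2)*z^2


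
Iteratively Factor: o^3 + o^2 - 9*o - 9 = (o - 3)*(o^2 + 4*o + 3) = (o - 3)*(o + 3)*(o + 1)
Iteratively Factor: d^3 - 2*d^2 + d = (d)*(d^2 - 2*d + 1) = d*(d - 1)*(d - 1)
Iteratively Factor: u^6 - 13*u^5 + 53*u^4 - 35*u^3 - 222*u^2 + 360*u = (u - 3)*(u^5 - 10*u^4 + 23*u^3 + 34*u^2 - 120*u) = (u - 4)*(u - 3)*(u^4 - 6*u^3 - u^2 + 30*u) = u*(u - 4)*(u - 3)*(u^3 - 6*u^2 - u + 30) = u*(u - 4)*(u - 3)^2*(u^2 - 3*u - 10) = u*(u - 5)*(u - 4)*(u - 3)^2*(u + 2)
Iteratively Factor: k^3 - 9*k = (k - 3)*(k^2 + 3*k) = k*(k - 3)*(k + 3)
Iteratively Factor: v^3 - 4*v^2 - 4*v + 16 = (v - 4)*(v^2 - 4) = (v - 4)*(v + 2)*(v - 2)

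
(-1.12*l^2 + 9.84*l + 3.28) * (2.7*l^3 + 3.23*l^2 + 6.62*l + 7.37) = -3.024*l^5 + 22.9504*l^4 + 33.2248*l^3 + 67.4808*l^2 + 94.2344*l + 24.1736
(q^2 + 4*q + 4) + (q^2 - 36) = 2*q^2 + 4*q - 32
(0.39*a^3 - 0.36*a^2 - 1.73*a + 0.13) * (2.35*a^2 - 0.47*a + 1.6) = 0.9165*a^5 - 1.0293*a^4 - 3.2723*a^3 + 0.5426*a^2 - 2.8291*a + 0.208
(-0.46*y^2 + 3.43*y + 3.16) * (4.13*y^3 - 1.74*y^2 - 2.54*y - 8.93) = -1.8998*y^5 + 14.9663*y^4 + 8.251*y^3 - 10.1028*y^2 - 38.6563*y - 28.2188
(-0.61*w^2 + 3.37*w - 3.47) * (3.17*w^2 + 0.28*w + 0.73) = -1.9337*w^4 + 10.5121*w^3 - 10.5016*w^2 + 1.4885*w - 2.5331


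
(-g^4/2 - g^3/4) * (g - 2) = -g^5/2 + 3*g^4/4 + g^3/2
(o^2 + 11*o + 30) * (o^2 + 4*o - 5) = o^4 + 15*o^3 + 69*o^2 + 65*o - 150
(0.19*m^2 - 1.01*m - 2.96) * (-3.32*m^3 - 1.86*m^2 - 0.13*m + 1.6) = -0.6308*m^5 + 2.9998*m^4 + 11.6811*m^3 + 5.9409*m^2 - 1.2312*m - 4.736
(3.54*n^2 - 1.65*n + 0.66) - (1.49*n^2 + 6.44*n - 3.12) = 2.05*n^2 - 8.09*n + 3.78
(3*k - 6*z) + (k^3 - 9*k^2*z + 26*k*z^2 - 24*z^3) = k^3 - 9*k^2*z + 26*k*z^2 + 3*k - 24*z^3 - 6*z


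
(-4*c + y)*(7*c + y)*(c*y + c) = -28*c^3*y - 28*c^3 + 3*c^2*y^2 + 3*c^2*y + c*y^3 + c*y^2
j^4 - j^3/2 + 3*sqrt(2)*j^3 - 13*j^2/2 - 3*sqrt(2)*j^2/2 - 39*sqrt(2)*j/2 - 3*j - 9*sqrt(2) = (j - 3)*(j + 1/2)*(j + 2)*(j + 3*sqrt(2))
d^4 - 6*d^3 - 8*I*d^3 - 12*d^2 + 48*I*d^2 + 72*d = d*(d - 6)*(d - 6*I)*(d - 2*I)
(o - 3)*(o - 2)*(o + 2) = o^3 - 3*o^2 - 4*o + 12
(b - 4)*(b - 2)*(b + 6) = b^3 - 28*b + 48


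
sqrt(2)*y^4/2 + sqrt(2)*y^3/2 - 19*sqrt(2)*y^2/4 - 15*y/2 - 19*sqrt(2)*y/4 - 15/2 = (y + 1)*(y - 5*sqrt(2)/2)*(y + 3*sqrt(2)/2)*(sqrt(2)*y/2 + 1)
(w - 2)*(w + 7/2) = w^2 + 3*w/2 - 7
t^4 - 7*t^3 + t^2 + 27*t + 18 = (t - 6)*(t - 3)*(t + 1)^2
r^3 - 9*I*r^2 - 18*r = r*(r - 6*I)*(r - 3*I)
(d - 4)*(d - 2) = d^2 - 6*d + 8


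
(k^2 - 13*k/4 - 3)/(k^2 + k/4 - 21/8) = 2*(4*k^2 - 13*k - 12)/(8*k^2 + 2*k - 21)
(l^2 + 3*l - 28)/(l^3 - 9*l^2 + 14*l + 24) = (l + 7)/(l^2 - 5*l - 6)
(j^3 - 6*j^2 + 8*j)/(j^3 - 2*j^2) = (j - 4)/j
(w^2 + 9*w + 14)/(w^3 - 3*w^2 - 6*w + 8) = (w + 7)/(w^2 - 5*w + 4)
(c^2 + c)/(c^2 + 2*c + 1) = c/(c + 1)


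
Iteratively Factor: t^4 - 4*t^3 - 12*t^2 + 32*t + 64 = (t + 2)*(t^3 - 6*t^2 + 32) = (t + 2)^2*(t^2 - 8*t + 16) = (t - 4)*(t + 2)^2*(t - 4)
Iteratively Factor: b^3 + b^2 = (b)*(b^2 + b) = b^2*(b + 1)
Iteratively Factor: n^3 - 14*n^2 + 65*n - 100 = (n - 4)*(n^2 - 10*n + 25) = (n - 5)*(n - 4)*(n - 5)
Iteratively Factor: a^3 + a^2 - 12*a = (a)*(a^2 + a - 12) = a*(a - 3)*(a + 4)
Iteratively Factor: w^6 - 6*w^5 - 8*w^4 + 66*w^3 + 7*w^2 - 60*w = (w - 5)*(w^5 - w^4 - 13*w^3 + w^2 + 12*w) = w*(w - 5)*(w^4 - w^3 - 13*w^2 + w + 12) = w*(w - 5)*(w - 1)*(w^3 - 13*w - 12) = w*(w - 5)*(w - 1)*(w + 1)*(w^2 - w - 12) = w*(w - 5)*(w - 1)*(w + 1)*(w + 3)*(w - 4)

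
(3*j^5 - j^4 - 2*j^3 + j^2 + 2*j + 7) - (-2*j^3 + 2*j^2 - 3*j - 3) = 3*j^5 - j^4 - j^2 + 5*j + 10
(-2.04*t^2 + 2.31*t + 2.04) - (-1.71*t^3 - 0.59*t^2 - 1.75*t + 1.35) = 1.71*t^3 - 1.45*t^2 + 4.06*t + 0.69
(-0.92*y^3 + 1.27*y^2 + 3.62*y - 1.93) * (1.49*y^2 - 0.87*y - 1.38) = -1.3708*y^5 + 2.6927*y^4 + 5.5585*y^3 - 7.7777*y^2 - 3.3165*y + 2.6634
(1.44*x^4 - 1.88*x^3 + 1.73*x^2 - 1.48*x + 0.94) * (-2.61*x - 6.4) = -3.7584*x^5 - 4.3092*x^4 + 7.5167*x^3 - 7.2092*x^2 + 7.0186*x - 6.016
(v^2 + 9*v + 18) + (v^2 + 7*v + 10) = 2*v^2 + 16*v + 28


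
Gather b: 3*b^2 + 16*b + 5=3*b^2 + 16*b + 5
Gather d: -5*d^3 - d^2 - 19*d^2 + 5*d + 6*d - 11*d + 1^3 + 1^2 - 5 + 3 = -5*d^3 - 20*d^2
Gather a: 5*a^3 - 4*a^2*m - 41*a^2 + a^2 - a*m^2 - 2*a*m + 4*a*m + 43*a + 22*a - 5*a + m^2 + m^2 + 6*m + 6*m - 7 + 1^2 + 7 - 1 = 5*a^3 + a^2*(-4*m - 40) + a*(-m^2 + 2*m + 60) + 2*m^2 + 12*m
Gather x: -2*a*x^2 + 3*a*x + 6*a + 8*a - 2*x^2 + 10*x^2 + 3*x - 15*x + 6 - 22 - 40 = 14*a + x^2*(8 - 2*a) + x*(3*a - 12) - 56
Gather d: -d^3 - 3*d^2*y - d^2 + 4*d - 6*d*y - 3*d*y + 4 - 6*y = -d^3 + d^2*(-3*y - 1) + d*(4 - 9*y) - 6*y + 4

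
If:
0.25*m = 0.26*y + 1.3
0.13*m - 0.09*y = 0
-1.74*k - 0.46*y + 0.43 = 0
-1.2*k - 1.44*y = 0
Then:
No Solution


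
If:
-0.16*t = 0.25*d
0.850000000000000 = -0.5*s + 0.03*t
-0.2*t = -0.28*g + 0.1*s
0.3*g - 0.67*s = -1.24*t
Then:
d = 0.43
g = -1.10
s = -1.74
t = -0.67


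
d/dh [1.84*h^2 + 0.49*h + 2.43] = 3.68*h + 0.49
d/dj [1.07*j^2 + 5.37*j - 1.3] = 2.14*j + 5.37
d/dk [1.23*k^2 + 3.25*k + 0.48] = 2.46*k + 3.25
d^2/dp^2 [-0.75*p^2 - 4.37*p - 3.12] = -1.50000000000000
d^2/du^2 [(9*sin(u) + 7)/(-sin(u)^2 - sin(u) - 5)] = (9*sin(u)^5 + 19*sin(u)^4 - 267*sin(u)^3 - 220*sin(u)^2 + 418*sin(u) + 146)/(sin(u)^2 + sin(u) + 5)^3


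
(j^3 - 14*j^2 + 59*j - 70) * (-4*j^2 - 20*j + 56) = -4*j^5 + 36*j^4 + 100*j^3 - 1684*j^2 + 4704*j - 3920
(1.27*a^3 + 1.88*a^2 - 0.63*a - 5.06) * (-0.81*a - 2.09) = -1.0287*a^4 - 4.1771*a^3 - 3.4189*a^2 + 5.4153*a + 10.5754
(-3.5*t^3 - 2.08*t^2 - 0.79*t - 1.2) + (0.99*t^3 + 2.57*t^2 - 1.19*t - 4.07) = -2.51*t^3 + 0.49*t^2 - 1.98*t - 5.27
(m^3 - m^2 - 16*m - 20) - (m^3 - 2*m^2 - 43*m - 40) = m^2 + 27*m + 20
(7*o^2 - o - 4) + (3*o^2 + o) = 10*o^2 - 4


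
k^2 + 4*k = k*(k + 4)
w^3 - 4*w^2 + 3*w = w*(w - 3)*(w - 1)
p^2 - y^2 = (p - y)*(p + y)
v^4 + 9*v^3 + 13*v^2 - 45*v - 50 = (v - 2)*(v + 1)*(v + 5)^2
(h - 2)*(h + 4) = h^2 + 2*h - 8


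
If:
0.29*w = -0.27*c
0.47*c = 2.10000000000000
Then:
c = 4.47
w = -4.16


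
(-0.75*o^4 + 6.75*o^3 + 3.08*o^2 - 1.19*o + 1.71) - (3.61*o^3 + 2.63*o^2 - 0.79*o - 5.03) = -0.75*o^4 + 3.14*o^3 + 0.45*o^2 - 0.4*o + 6.74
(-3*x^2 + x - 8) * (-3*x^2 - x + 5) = 9*x^4 + 8*x^2 + 13*x - 40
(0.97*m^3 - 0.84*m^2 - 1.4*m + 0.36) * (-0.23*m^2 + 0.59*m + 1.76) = -0.2231*m^5 + 0.7655*m^4 + 1.5336*m^3 - 2.3872*m^2 - 2.2516*m + 0.6336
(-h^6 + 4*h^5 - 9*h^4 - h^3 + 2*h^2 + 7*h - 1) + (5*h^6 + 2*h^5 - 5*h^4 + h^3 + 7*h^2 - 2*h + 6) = 4*h^6 + 6*h^5 - 14*h^4 + 9*h^2 + 5*h + 5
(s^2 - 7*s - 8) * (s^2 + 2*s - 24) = s^4 - 5*s^3 - 46*s^2 + 152*s + 192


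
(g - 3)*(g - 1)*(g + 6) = g^3 + 2*g^2 - 21*g + 18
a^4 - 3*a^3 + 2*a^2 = a^2*(a - 2)*(a - 1)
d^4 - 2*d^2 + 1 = (d - 1)^2*(d + 1)^2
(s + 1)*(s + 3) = s^2 + 4*s + 3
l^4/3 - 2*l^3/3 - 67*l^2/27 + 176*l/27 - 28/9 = (l/3 + 1)*(l - 7/3)*(l - 2)*(l - 2/3)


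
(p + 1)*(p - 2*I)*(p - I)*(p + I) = p^4 + p^3 - 2*I*p^3 + p^2 - 2*I*p^2 + p - 2*I*p - 2*I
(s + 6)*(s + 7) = s^2 + 13*s + 42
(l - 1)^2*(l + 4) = l^3 + 2*l^2 - 7*l + 4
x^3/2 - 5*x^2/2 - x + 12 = (x/2 + 1)*(x - 4)*(x - 3)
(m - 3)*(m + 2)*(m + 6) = m^3 + 5*m^2 - 12*m - 36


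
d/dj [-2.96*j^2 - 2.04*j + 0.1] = -5.92*j - 2.04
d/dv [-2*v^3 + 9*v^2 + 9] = 6*v*(3 - v)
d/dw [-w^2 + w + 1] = 1 - 2*w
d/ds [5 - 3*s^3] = -9*s^2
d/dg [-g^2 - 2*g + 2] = -2*g - 2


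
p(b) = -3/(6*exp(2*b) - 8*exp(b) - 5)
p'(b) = -3*(-12*exp(2*b) + 8*exp(b))/(6*exp(2*b) - 8*exp(b) - 5)^2 = (36*exp(b) - 24)*exp(b)/(-6*exp(2*b) + 8*exp(b) + 5)^2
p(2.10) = -0.01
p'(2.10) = 0.02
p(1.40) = -0.05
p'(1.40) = 0.13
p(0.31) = 0.63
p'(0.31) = 1.51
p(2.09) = -0.01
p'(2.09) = 0.02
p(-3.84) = 0.58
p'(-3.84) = -0.02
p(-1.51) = 0.46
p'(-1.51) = -0.08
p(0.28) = 0.59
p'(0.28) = 1.21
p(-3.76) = 0.58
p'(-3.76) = -0.02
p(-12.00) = 0.60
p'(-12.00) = 0.00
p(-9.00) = 0.60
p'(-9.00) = 0.00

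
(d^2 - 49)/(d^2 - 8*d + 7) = (d + 7)/(d - 1)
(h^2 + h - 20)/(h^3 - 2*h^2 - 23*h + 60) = 1/(h - 3)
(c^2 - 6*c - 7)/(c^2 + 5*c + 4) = (c - 7)/(c + 4)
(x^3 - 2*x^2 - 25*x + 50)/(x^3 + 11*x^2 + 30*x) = (x^2 - 7*x + 10)/(x*(x + 6))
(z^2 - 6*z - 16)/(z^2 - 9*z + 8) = (z + 2)/(z - 1)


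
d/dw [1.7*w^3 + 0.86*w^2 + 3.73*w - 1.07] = 5.1*w^2 + 1.72*w + 3.73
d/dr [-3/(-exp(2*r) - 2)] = -6*exp(2*r)/(exp(2*r) + 2)^2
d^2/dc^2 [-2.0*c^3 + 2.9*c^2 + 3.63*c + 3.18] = 5.8 - 12.0*c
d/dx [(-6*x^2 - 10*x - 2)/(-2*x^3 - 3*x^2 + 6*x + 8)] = 2*(-6*x^4 - 20*x^3 - 39*x^2 - 54*x - 34)/(4*x^6 + 12*x^5 - 15*x^4 - 68*x^3 - 12*x^2 + 96*x + 64)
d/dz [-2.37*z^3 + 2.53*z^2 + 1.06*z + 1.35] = -7.11*z^2 + 5.06*z + 1.06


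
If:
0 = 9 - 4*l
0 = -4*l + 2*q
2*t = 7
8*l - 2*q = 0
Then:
No Solution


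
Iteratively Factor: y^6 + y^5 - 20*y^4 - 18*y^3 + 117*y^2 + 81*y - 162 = (y - 1)*(y^5 + 2*y^4 - 18*y^3 - 36*y^2 + 81*y + 162) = (y - 3)*(y - 1)*(y^4 + 5*y^3 - 3*y^2 - 45*y - 54) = (y - 3)*(y - 1)*(y + 3)*(y^3 + 2*y^2 - 9*y - 18) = (y - 3)^2*(y - 1)*(y + 3)*(y^2 + 5*y + 6) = (y - 3)^2*(y - 1)*(y + 2)*(y + 3)*(y + 3)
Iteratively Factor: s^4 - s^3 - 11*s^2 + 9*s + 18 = (s + 3)*(s^3 - 4*s^2 + s + 6) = (s - 2)*(s + 3)*(s^2 - 2*s - 3) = (s - 2)*(s + 1)*(s + 3)*(s - 3)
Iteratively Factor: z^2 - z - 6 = (z + 2)*(z - 3)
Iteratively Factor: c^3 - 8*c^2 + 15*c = (c - 5)*(c^2 - 3*c) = c*(c - 5)*(c - 3)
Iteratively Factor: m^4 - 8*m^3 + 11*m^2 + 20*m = (m - 4)*(m^3 - 4*m^2 - 5*m) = (m - 5)*(m - 4)*(m^2 + m) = m*(m - 5)*(m - 4)*(m + 1)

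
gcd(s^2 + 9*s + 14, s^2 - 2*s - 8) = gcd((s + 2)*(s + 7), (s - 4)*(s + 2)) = s + 2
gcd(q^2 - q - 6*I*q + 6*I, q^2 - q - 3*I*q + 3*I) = q - 1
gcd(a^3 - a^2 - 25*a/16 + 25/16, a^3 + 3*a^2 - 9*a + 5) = a - 1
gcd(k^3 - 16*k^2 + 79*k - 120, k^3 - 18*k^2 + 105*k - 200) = k^2 - 13*k + 40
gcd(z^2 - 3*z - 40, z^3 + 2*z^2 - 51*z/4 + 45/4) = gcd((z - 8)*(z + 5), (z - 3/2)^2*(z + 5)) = z + 5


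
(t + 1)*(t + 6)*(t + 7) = t^3 + 14*t^2 + 55*t + 42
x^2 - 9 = (x - 3)*(x + 3)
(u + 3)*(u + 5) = u^2 + 8*u + 15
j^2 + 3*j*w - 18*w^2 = (j - 3*w)*(j + 6*w)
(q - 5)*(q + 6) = q^2 + q - 30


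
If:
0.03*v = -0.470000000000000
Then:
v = -15.67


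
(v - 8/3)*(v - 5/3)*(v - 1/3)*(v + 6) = v^4 + 4*v^3/3 - 199*v^2/9 + 914*v/27 - 80/9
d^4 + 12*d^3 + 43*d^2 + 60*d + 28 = (d + 1)*(d + 2)^2*(d + 7)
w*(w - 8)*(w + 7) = w^3 - w^2 - 56*w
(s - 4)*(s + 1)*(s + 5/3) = s^3 - 4*s^2/3 - 9*s - 20/3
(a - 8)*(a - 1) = a^2 - 9*a + 8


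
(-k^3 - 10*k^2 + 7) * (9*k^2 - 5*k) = -9*k^5 - 85*k^4 + 50*k^3 + 63*k^2 - 35*k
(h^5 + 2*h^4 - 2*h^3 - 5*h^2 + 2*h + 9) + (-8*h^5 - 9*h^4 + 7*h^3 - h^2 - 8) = -7*h^5 - 7*h^4 + 5*h^3 - 6*h^2 + 2*h + 1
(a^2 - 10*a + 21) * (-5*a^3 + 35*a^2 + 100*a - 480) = -5*a^5 + 85*a^4 - 355*a^3 - 745*a^2 + 6900*a - 10080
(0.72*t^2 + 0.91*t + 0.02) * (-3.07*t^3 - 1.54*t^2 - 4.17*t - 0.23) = -2.2104*t^5 - 3.9025*t^4 - 4.4652*t^3 - 3.9911*t^2 - 0.2927*t - 0.0046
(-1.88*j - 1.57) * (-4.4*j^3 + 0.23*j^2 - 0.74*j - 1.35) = 8.272*j^4 + 6.4756*j^3 + 1.0301*j^2 + 3.6998*j + 2.1195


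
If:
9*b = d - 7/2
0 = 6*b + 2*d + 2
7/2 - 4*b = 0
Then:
No Solution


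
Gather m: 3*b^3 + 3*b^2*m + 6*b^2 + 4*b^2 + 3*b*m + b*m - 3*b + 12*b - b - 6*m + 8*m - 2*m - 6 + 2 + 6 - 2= 3*b^3 + 10*b^2 + 8*b + m*(3*b^2 + 4*b)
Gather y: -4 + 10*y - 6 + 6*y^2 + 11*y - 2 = 6*y^2 + 21*y - 12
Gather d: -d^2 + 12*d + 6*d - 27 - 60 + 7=-d^2 + 18*d - 80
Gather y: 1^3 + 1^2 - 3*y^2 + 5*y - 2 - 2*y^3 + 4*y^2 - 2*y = -2*y^3 + y^2 + 3*y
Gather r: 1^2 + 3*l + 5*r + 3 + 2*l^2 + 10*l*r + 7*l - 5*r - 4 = 2*l^2 + 10*l*r + 10*l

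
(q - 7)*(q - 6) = q^2 - 13*q + 42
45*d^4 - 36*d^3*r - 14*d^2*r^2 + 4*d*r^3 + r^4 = (-3*d + r)*(-d + r)*(3*d + r)*(5*d + r)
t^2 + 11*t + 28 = (t + 4)*(t + 7)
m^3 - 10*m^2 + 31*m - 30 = (m - 5)*(m - 3)*(m - 2)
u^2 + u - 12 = (u - 3)*(u + 4)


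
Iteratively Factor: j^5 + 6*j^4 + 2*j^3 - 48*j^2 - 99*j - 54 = (j + 3)*(j^4 + 3*j^3 - 7*j^2 - 27*j - 18) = (j - 3)*(j + 3)*(j^3 + 6*j^2 + 11*j + 6) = (j - 3)*(j + 2)*(j + 3)*(j^2 + 4*j + 3) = (j - 3)*(j + 2)*(j + 3)^2*(j + 1)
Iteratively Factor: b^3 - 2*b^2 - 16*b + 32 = (b - 4)*(b^2 + 2*b - 8) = (b - 4)*(b - 2)*(b + 4)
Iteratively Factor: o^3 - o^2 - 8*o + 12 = (o - 2)*(o^2 + o - 6) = (o - 2)*(o + 3)*(o - 2)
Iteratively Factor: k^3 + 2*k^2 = (k)*(k^2 + 2*k) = k*(k + 2)*(k)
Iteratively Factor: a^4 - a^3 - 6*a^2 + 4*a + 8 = (a + 1)*(a^3 - 2*a^2 - 4*a + 8) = (a + 1)*(a + 2)*(a^2 - 4*a + 4) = (a - 2)*(a + 1)*(a + 2)*(a - 2)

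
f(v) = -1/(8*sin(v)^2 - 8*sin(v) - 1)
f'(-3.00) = 122.20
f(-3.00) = -3.47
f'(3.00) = 1.47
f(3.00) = 0.51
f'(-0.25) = -5.37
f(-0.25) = -0.68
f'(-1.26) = -0.04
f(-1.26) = -0.07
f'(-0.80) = -0.17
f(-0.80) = -0.11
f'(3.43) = 3.26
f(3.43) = -0.52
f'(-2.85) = 3.14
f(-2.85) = -0.51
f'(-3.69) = -0.03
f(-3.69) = 0.33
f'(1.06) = 0.81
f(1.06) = 0.53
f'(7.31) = 0.75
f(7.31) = 0.50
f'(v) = -(-16*sin(v)*cos(v) + 8*cos(v))/(8*sin(v)^2 - 8*sin(v) - 1)^2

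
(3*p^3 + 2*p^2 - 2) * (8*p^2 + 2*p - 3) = 24*p^5 + 22*p^4 - 5*p^3 - 22*p^2 - 4*p + 6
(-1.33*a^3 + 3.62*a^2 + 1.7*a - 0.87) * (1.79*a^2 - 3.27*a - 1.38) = -2.3807*a^5 + 10.8289*a^4 - 6.959*a^3 - 12.1119*a^2 + 0.4989*a + 1.2006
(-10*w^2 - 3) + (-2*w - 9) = -10*w^2 - 2*w - 12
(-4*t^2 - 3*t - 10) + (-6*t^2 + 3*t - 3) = -10*t^2 - 13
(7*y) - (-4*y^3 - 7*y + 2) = 4*y^3 + 14*y - 2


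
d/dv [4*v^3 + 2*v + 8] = 12*v^2 + 2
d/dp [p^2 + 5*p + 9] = 2*p + 5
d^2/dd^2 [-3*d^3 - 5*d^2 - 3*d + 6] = -18*d - 10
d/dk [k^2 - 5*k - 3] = 2*k - 5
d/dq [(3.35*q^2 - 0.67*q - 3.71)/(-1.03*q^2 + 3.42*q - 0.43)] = (10.7669*q^2 - 10.5236*q + 12.9763)/(1.0609*q^4 - 7.0452*q^3 + 12.5822*q^2 - 2.9412*q + 0.1849)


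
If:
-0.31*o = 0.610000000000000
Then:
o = -1.97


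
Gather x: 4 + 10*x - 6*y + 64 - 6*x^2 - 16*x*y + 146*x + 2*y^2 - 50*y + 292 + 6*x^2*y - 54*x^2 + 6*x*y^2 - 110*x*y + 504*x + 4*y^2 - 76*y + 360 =x^2*(6*y - 60) + x*(6*y^2 - 126*y + 660) + 6*y^2 - 132*y + 720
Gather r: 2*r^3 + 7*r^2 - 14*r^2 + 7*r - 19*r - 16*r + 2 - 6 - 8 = 2*r^3 - 7*r^2 - 28*r - 12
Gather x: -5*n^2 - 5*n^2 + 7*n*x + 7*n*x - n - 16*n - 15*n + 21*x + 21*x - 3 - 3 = -10*n^2 - 32*n + x*(14*n + 42) - 6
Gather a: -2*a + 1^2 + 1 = 2 - 2*a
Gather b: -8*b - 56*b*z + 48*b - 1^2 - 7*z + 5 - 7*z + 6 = b*(40 - 56*z) - 14*z + 10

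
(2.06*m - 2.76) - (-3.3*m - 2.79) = 5.36*m + 0.0300000000000002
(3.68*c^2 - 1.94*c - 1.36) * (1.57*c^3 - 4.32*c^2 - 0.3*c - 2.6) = 5.7776*c^5 - 18.9434*c^4 + 5.1416*c^3 - 3.1108*c^2 + 5.452*c + 3.536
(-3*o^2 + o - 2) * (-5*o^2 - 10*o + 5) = 15*o^4 + 25*o^3 - 15*o^2 + 25*o - 10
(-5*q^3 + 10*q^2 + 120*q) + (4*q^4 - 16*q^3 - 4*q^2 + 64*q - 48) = 4*q^4 - 21*q^3 + 6*q^2 + 184*q - 48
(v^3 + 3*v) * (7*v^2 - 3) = 7*v^5 + 18*v^3 - 9*v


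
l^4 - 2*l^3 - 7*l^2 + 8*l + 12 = (l - 3)*(l - 2)*(l + 1)*(l + 2)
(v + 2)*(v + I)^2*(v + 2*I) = v^4 + 2*v^3 + 4*I*v^3 - 5*v^2 + 8*I*v^2 - 10*v - 2*I*v - 4*I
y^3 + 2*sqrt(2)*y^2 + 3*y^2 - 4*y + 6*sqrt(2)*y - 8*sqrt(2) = (y - 1)*(y + 4)*(y + 2*sqrt(2))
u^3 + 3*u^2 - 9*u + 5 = (u - 1)^2*(u + 5)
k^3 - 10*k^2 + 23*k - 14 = (k - 7)*(k - 2)*(k - 1)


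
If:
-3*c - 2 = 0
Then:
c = -2/3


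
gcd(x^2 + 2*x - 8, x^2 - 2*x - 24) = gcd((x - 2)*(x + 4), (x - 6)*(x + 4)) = x + 4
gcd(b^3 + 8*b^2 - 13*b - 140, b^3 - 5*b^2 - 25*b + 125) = b + 5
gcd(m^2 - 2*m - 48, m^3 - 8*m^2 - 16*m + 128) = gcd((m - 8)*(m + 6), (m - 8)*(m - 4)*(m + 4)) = m - 8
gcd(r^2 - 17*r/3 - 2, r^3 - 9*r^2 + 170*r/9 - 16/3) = r - 6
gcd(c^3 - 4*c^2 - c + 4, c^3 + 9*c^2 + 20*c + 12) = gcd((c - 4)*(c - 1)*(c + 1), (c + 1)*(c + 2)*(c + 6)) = c + 1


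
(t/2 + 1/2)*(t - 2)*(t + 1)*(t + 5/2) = t^4/2 + 5*t^3/4 - 3*t^2/2 - 19*t/4 - 5/2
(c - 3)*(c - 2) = c^2 - 5*c + 6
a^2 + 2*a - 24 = (a - 4)*(a + 6)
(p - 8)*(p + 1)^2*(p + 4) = p^4 - 2*p^3 - 39*p^2 - 68*p - 32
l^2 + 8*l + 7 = (l + 1)*(l + 7)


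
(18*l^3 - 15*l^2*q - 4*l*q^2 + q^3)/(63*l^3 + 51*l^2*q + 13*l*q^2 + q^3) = (6*l^2 - 7*l*q + q^2)/(21*l^2 + 10*l*q + q^2)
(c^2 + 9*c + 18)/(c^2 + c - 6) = (c + 6)/(c - 2)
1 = 1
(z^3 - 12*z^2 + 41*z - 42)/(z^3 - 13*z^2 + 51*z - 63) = (z - 2)/(z - 3)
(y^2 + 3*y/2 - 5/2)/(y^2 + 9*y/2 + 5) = (y - 1)/(y + 2)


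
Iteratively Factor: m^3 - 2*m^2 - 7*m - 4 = (m + 1)*(m^2 - 3*m - 4) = (m - 4)*(m + 1)*(m + 1)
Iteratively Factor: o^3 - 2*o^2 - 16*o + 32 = (o - 4)*(o^2 + 2*o - 8) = (o - 4)*(o + 4)*(o - 2)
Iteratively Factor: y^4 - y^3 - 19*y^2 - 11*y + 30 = (y + 2)*(y^3 - 3*y^2 - 13*y + 15) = (y + 2)*(y + 3)*(y^2 - 6*y + 5) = (y - 1)*(y + 2)*(y + 3)*(y - 5)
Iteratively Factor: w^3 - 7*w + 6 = (w + 3)*(w^2 - 3*w + 2) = (w - 1)*(w + 3)*(w - 2)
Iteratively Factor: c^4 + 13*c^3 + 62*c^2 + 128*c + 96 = (c + 4)*(c^3 + 9*c^2 + 26*c + 24) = (c + 4)^2*(c^2 + 5*c + 6) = (c + 3)*(c + 4)^2*(c + 2)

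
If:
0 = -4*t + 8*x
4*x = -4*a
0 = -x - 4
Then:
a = 4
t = -8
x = -4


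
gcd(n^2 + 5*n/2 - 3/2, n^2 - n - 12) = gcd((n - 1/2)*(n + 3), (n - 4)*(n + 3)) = n + 3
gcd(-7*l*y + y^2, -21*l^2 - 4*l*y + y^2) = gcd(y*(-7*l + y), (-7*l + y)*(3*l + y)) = -7*l + y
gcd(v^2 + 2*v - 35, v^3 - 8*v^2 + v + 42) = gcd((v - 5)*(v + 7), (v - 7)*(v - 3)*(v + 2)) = 1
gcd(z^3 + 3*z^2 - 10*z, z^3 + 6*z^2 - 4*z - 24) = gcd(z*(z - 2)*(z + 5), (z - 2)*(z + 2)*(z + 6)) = z - 2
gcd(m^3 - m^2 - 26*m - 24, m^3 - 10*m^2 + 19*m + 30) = m^2 - 5*m - 6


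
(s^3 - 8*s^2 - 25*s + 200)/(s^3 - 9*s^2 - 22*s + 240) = (s - 5)/(s - 6)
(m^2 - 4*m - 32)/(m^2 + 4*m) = (m - 8)/m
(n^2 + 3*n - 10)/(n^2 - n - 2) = (n + 5)/(n + 1)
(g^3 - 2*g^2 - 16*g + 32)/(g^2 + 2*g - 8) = g - 4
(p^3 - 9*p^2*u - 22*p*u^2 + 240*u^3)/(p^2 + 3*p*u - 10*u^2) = (p^2 - 14*p*u + 48*u^2)/(p - 2*u)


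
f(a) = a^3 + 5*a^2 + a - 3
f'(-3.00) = -2.00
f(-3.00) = 12.00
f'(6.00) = 169.00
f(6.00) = 399.00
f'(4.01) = 89.34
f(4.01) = 145.89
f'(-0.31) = -1.81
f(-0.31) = -2.86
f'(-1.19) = -6.65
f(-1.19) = 1.21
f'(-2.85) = -3.13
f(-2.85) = 11.61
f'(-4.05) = 9.71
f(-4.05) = 8.53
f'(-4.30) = 13.47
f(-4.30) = 5.64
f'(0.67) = 9.05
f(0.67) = 0.22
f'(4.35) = 101.27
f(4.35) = 178.28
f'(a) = 3*a^2 + 10*a + 1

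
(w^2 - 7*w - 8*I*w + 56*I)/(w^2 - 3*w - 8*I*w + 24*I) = (w - 7)/(w - 3)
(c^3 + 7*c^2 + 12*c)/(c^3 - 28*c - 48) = c*(c + 3)/(c^2 - 4*c - 12)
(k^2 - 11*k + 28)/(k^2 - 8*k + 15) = (k^2 - 11*k + 28)/(k^2 - 8*k + 15)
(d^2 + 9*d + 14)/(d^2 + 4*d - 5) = (d^2 + 9*d + 14)/(d^2 + 4*d - 5)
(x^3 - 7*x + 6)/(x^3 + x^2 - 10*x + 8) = (x + 3)/(x + 4)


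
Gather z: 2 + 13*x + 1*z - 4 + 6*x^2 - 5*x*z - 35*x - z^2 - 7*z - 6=6*x^2 - 22*x - z^2 + z*(-5*x - 6) - 8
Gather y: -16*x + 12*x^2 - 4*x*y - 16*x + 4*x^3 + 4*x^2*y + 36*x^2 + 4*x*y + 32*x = 4*x^3 + 4*x^2*y + 48*x^2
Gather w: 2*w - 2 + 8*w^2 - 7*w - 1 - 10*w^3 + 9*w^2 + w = -10*w^3 + 17*w^2 - 4*w - 3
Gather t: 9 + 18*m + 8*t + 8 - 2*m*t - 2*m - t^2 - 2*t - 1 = 16*m - t^2 + t*(6 - 2*m) + 16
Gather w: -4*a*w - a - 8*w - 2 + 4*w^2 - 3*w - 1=-a + 4*w^2 + w*(-4*a - 11) - 3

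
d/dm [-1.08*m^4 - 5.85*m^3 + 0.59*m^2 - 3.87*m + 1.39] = -4.32*m^3 - 17.55*m^2 + 1.18*m - 3.87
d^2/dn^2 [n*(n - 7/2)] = 2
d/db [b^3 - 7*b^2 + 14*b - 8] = 3*b^2 - 14*b + 14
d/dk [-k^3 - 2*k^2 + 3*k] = -3*k^2 - 4*k + 3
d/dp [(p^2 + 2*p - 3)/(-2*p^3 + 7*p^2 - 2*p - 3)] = 2*(p^2 + 6*p - 6)/(4*p^4 - 20*p^3 + 13*p^2 + 30*p + 9)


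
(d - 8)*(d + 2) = d^2 - 6*d - 16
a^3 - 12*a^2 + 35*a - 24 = (a - 8)*(a - 3)*(a - 1)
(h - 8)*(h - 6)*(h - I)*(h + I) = h^4 - 14*h^3 + 49*h^2 - 14*h + 48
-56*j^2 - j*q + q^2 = (-8*j + q)*(7*j + q)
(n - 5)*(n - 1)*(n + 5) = n^3 - n^2 - 25*n + 25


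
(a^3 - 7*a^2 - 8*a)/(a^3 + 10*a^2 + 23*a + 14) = a*(a - 8)/(a^2 + 9*a + 14)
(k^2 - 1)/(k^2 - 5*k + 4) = (k + 1)/(k - 4)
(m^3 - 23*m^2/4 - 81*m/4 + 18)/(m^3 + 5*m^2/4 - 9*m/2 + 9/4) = (m - 8)/(m - 1)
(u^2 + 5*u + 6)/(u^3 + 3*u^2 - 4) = (u + 3)/(u^2 + u - 2)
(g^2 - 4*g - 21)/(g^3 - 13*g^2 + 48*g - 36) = (g^2 - 4*g - 21)/(g^3 - 13*g^2 + 48*g - 36)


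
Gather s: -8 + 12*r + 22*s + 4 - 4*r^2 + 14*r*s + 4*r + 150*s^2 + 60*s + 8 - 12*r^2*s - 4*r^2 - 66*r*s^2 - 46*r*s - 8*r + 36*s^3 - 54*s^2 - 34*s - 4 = -8*r^2 + 8*r + 36*s^3 + s^2*(96 - 66*r) + s*(-12*r^2 - 32*r + 48)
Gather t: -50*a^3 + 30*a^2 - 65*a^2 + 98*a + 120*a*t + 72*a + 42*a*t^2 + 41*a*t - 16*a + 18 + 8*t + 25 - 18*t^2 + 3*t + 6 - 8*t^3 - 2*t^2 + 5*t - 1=-50*a^3 - 35*a^2 + 154*a - 8*t^3 + t^2*(42*a - 20) + t*(161*a + 16) + 48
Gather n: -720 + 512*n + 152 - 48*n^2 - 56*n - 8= -48*n^2 + 456*n - 576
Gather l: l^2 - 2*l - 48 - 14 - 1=l^2 - 2*l - 63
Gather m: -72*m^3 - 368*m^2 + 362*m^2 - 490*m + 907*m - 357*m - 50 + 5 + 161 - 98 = -72*m^3 - 6*m^2 + 60*m + 18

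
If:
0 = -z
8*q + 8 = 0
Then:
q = -1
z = 0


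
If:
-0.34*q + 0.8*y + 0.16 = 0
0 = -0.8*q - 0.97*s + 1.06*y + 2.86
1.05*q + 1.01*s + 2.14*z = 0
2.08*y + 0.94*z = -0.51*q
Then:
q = 1.49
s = 2.19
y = 0.43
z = -1.77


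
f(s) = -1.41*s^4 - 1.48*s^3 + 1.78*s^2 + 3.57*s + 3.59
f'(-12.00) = 9067.41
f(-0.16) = 3.07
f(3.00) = -123.85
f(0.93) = 6.20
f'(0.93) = -1.50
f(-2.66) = -36.05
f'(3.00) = -177.99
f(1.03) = 5.95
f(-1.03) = 1.83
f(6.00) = -2057.95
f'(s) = -5.64*s^3 - 4.44*s^2 + 3.56*s + 3.57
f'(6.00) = -1353.15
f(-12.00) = -26463.25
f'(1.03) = -3.64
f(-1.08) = 1.76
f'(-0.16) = 2.91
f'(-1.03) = 1.36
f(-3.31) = -104.30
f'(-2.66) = 68.84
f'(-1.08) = 1.65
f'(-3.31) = 147.67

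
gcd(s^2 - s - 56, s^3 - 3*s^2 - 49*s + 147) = s + 7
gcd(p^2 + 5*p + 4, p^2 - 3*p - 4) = p + 1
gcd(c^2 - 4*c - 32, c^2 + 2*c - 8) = c + 4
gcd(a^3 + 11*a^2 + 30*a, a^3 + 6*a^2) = a^2 + 6*a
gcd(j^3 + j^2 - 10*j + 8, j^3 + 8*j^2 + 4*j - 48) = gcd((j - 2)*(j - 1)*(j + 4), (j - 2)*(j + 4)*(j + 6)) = j^2 + 2*j - 8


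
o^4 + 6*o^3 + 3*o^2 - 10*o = o*(o - 1)*(o + 2)*(o + 5)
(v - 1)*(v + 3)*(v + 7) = v^3 + 9*v^2 + 11*v - 21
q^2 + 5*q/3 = q*(q + 5/3)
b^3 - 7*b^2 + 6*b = b*(b - 6)*(b - 1)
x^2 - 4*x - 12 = (x - 6)*(x + 2)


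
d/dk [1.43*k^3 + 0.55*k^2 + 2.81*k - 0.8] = 4.29*k^2 + 1.1*k + 2.81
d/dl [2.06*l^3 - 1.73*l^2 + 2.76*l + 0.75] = 6.18*l^2 - 3.46*l + 2.76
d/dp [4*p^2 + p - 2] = 8*p + 1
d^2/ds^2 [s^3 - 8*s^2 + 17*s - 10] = 6*s - 16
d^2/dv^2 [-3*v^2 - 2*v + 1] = -6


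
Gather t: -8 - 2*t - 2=-2*t - 10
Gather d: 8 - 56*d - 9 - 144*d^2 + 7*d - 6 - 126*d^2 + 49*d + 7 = -270*d^2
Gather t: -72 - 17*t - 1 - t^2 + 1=-t^2 - 17*t - 72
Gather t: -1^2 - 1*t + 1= -t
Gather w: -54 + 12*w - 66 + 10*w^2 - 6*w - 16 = 10*w^2 + 6*w - 136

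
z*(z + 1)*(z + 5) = z^3 + 6*z^2 + 5*z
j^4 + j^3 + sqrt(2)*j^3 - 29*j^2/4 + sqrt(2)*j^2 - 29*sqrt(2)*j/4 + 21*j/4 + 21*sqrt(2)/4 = (j - 3/2)*(j - 1)*(j + 7/2)*(j + sqrt(2))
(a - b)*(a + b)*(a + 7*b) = a^3 + 7*a^2*b - a*b^2 - 7*b^3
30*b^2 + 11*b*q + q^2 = (5*b + q)*(6*b + q)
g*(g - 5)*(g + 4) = g^3 - g^2 - 20*g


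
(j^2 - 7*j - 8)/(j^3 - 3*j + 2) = (j^2 - 7*j - 8)/(j^3 - 3*j + 2)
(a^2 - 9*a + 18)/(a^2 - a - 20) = (-a^2 + 9*a - 18)/(-a^2 + a + 20)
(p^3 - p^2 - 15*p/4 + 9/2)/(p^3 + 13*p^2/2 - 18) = (p - 3/2)/(p + 6)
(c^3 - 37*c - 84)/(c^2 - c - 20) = (c^2 - 4*c - 21)/(c - 5)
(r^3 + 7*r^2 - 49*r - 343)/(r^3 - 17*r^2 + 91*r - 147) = (r^2 + 14*r + 49)/(r^2 - 10*r + 21)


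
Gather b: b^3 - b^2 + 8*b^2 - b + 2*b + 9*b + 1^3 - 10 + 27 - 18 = b^3 + 7*b^2 + 10*b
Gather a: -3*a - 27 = -3*a - 27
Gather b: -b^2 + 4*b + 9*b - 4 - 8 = -b^2 + 13*b - 12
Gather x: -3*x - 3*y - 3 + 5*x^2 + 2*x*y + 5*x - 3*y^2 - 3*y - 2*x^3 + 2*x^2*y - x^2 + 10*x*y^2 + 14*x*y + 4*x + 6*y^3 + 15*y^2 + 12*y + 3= -2*x^3 + x^2*(2*y + 4) + x*(10*y^2 + 16*y + 6) + 6*y^3 + 12*y^2 + 6*y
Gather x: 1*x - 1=x - 1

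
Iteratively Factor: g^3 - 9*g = (g + 3)*(g^2 - 3*g) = g*(g + 3)*(g - 3)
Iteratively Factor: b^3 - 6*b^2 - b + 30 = (b - 3)*(b^2 - 3*b - 10) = (b - 3)*(b + 2)*(b - 5)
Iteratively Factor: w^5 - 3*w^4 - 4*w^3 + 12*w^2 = (w + 2)*(w^4 - 5*w^3 + 6*w^2) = (w - 2)*(w + 2)*(w^3 - 3*w^2) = (w - 3)*(w - 2)*(w + 2)*(w^2) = w*(w - 3)*(w - 2)*(w + 2)*(w)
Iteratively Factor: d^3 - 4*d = (d)*(d^2 - 4) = d*(d - 2)*(d + 2)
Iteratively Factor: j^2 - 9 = (j + 3)*(j - 3)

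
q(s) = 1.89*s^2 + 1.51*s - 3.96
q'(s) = 3.78*s + 1.51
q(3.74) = 28.12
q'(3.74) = 15.65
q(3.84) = 29.71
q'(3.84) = 16.03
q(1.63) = 3.52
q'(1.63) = 7.67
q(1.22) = 0.70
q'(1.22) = 6.12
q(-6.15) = 58.24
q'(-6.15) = -21.74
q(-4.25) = 23.76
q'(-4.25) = -14.56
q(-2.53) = 4.32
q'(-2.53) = -8.05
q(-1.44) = -2.22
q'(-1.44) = -3.93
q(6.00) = 73.14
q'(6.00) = 24.19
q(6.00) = 73.14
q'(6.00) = 24.19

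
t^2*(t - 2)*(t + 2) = t^4 - 4*t^2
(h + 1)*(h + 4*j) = h^2 + 4*h*j + h + 4*j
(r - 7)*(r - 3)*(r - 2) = r^3 - 12*r^2 + 41*r - 42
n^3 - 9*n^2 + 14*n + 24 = (n - 6)*(n - 4)*(n + 1)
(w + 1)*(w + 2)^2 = w^3 + 5*w^2 + 8*w + 4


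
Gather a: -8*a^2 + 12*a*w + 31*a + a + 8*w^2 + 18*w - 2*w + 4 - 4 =-8*a^2 + a*(12*w + 32) + 8*w^2 + 16*w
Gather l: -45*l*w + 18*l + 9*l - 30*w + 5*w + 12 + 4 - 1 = l*(27 - 45*w) - 25*w + 15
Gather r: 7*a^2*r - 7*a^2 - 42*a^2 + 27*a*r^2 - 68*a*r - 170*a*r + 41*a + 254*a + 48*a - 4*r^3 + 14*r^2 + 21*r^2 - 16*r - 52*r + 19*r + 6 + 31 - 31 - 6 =-49*a^2 + 343*a - 4*r^3 + r^2*(27*a + 35) + r*(7*a^2 - 238*a - 49)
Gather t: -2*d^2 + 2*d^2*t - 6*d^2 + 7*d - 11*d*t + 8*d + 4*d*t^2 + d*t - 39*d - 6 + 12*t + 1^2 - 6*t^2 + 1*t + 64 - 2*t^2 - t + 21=-8*d^2 - 24*d + t^2*(4*d - 8) + t*(2*d^2 - 10*d + 12) + 80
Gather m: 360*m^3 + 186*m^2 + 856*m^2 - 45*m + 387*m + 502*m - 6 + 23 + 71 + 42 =360*m^3 + 1042*m^2 + 844*m + 130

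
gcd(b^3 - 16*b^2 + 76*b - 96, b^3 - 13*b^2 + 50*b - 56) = b - 2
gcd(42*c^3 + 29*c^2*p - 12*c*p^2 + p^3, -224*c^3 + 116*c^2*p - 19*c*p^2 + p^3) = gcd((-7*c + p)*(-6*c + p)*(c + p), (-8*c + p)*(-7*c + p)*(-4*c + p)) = -7*c + p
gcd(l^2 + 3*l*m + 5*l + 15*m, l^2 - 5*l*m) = 1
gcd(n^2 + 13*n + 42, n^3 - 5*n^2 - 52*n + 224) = n + 7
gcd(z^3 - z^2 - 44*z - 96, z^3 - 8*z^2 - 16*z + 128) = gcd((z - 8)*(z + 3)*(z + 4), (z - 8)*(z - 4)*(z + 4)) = z^2 - 4*z - 32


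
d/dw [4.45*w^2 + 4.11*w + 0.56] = 8.9*w + 4.11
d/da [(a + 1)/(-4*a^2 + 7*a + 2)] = (-4*a^2 + 7*a + (a + 1)*(8*a - 7) + 2)/(-4*a^2 + 7*a + 2)^2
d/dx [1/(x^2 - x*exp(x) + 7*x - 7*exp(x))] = (x*exp(x) - 2*x + 8*exp(x) - 7)/(x^2 - x*exp(x) + 7*x - 7*exp(x))^2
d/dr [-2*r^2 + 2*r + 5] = 2 - 4*r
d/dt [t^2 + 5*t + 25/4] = 2*t + 5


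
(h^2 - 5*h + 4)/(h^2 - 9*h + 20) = (h - 1)/(h - 5)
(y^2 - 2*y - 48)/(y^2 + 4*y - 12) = (y - 8)/(y - 2)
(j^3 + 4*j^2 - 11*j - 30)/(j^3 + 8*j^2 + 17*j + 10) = (j - 3)/(j + 1)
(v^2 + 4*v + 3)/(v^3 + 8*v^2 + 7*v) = (v + 3)/(v*(v + 7))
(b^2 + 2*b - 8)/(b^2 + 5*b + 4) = (b - 2)/(b + 1)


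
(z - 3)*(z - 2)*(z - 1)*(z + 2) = z^4 - 4*z^3 - z^2 + 16*z - 12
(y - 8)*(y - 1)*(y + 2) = y^3 - 7*y^2 - 10*y + 16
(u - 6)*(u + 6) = u^2 - 36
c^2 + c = c*(c + 1)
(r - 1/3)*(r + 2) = r^2 + 5*r/3 - 2/3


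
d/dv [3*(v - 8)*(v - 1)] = 6*v - 27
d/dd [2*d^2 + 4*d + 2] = 4*d + 4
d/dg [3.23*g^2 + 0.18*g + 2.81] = 6.46*g + 0.18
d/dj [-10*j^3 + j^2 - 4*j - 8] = -30*j^2 + 2*j - 4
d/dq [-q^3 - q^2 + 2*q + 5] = -3*q^2 - 2*q + 2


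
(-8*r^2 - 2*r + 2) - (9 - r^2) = -7*r^2 - 2*r - 7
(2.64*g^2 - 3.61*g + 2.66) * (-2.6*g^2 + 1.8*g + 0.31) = -6.864*g^4 + 14.138*g^3 - 12.5956*g^2 + 3.6689*g + 0.8246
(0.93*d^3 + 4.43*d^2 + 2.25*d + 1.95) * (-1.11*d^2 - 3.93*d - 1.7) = -1.0323*d^5 - 8.5722*d^4 - 21.4884*d^3 - 18.538*d^2 - 11.4885*d - 3.315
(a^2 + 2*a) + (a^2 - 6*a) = 2*a^2 - 4*a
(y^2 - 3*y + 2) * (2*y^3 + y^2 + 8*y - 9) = 2*y^5 - 5*y^4 + 9*y^3 - 31*y^2 + 43*y - 18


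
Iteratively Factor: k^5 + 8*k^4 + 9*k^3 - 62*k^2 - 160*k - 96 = (k + 4)*(k^4 + 4*k^3 - 7*k^2 - 34*k - 24) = (k - 3)*(k + 4)*(k^3 + 7*k^2 + 14*k + 8) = (k - 3)*(k + 2)*(k + 4)*(k^2 + 5*k + 4) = (k - 3)*(k + 2)*(k + 4)^2*(k + 1)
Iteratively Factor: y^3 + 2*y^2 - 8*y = (y + 4)*(y^2 - 2*y) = y*(y + 4)*(y - 2)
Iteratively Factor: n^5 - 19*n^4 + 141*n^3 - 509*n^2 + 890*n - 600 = (n - 2)*(n^4 - 17*n^3 + 107*n^2 - 295*n + 300) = (n - 5)*(n - 2)*(n^3 - 12*n^2 + 47*n - 60) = (n - 5)*(n - 4)*(n - 2)*(n^2 - 8*n + 15) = (n - 5)*(n - 4)*(n - 3)*(n - 2)*(n - 5)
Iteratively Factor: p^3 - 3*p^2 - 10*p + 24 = (p + 3)*(p^2 - 6*p + 8) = (p - 2)*(p + 3)*(p - 4)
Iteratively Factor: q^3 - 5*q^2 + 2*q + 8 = (q - 4)*(q^2 - q - 2) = (q - 4)*(q + 1)*(q - 2)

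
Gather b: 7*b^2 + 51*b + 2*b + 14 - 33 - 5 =7*b^2 + 53*b - 24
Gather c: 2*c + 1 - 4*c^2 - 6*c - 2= -4*c^2 - 4*c - 1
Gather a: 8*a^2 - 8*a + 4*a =8*a^2 - 4*a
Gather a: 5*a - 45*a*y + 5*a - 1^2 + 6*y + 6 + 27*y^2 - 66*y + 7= a*(10 - 45*y) + 27*y^2 - 60*y + 12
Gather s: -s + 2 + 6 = 8 - s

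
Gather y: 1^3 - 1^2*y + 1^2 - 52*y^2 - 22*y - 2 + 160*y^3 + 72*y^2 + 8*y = 160*y^3 + 20*y^2 - 15*y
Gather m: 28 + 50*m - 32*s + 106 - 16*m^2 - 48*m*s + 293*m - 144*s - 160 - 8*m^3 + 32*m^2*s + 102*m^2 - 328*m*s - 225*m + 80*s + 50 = -8*m^3 + m^2*(32*s + 86) + m*(118 - 376*s) - 96*s + 24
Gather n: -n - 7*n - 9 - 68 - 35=-8*n - 112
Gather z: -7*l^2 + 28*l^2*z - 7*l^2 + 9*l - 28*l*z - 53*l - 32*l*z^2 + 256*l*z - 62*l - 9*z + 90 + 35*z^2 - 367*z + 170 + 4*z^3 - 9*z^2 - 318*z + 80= -14*l^2 - 106*l + 4*z^3 + z^2*(26 - 32*l) + z*(28*l^2 + 228*l - 694) + 340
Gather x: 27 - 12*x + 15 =42 - 12*x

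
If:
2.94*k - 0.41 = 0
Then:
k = 0.14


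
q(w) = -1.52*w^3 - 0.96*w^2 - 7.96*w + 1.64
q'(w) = -4.56*w^2 - 1.92*w - 7.96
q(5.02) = -254.80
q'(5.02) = -132.51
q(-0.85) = 8.65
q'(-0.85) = -9.62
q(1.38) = -15.17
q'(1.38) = -19.29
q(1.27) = -13.13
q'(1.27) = -17.75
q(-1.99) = 25.66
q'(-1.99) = -22.20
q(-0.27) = 3.75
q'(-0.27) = -7.77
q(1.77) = -23.89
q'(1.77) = -25.64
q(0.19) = 0.08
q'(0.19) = -8.49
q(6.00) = -409.00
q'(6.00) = -183.64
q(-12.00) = 2585.48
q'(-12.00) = -641.56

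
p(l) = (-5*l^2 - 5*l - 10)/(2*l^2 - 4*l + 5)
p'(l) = (4 - 4*l)*(-5*l^2 - 5*l - 10)/(2*l^2 - 4*l + 5)^2 + (-10*l - 5)/(2*l^2 - 4*l + 5) = 5*(6*l^2 - 2*l - 13)/(4*l^4 - 16*l^3 + 36*l^2 - 40*l + 25)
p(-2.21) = -0.99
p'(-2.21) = 0.19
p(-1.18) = -0.88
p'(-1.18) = -0.07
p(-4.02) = -1.32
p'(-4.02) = 0.16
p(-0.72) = -1.01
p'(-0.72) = -0.53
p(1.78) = -8.24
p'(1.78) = 0.69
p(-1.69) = -0.91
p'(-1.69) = 0.12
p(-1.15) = -0.89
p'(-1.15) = -0.09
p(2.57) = -7.05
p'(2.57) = 1.71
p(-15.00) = -2.06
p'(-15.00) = 0.03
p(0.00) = -2.00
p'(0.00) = -2.60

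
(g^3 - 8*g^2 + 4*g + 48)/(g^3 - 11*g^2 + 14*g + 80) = (g^2 - 10*g + 24)/(g^2 - 13*g + 40)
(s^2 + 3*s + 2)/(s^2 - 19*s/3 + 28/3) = 3*(s^2 + 3*s + 2)/(3*s^2 - 19*s + 28)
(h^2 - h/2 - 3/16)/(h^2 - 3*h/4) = (h + 1/4)/h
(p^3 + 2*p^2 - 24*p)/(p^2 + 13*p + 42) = p*(p - 4)/(p + 7)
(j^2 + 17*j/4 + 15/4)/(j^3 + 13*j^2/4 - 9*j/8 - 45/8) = 2*(4*j + 5)/(8*j^2 + 2*j - 15)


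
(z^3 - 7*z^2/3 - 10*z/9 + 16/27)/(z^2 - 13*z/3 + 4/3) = (z^2 - 2*z - 16/9)/(z - 4)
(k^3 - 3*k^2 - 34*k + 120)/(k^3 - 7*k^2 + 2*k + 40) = (k + 6)/(k + 2)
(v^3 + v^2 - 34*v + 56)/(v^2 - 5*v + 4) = (v^2 + 5*v - 14)/(v - 1)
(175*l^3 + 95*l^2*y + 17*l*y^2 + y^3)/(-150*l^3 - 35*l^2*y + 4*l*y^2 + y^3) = (7*l + y)/(-6*l + y)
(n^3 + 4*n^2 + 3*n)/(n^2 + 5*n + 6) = n*(n + 1)/(n + 2)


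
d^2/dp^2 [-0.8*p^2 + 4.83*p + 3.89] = -1.60000000000000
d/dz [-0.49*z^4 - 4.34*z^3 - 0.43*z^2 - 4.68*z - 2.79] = -1.96*z^3 - 13.02*z^2 - 0.86*z - 4.68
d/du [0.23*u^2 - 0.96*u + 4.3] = 0.46*u - 0.96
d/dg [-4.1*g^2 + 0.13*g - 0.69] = 0.13 - 8.2*g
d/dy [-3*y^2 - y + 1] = -6*y - 1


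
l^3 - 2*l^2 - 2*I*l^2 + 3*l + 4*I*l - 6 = (l - 2)*(l - 3*I)*(l + I)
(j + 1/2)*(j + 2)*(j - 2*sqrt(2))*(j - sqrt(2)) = j^4 - 3*sqrt(2)*j^3 + 5*j^3/2 - 15*sqrt(2)*j^2/2 + 5*j^2 - 3*sqrt(2)*j + 10*j + 4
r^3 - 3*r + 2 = (r - 1)^2*(r + 2)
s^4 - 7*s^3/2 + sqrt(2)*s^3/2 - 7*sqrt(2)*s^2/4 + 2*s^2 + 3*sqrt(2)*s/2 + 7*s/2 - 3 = (s - 2)*(s - 3/2)*(s - sqrt(2)/2)*(s + sqrt(2))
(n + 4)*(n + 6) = n^2 + 10*n + 24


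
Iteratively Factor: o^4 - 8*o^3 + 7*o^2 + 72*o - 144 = (o - 4)*(o^3 - 4*o^2 - 9*o + 36) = (o - 4)*(o + 3)*(o^2 - 7*o + 12) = (o - 4)*(o - 3)*(o + 3)*(o - 4)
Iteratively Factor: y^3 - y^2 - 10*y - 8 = (y - 4)*(y^2 + 3*y + 2) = (y - 4)*(y + 1)*(y + 2)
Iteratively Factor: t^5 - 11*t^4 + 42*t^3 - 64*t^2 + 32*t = (t)*(t^4 - 11*t^3 + 42*t^2 - 64*t + 32) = t*(t - 4)*(t^3 - 7*t^2 + 14*t - 8) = t*(t - 4)*(t - 1)*(t^2 - 6*t + 8) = t*(t - 4)*(t - 2)*(t - 1)*(t - 4)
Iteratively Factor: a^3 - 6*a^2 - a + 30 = (a - 3)*(a^2 - 3*a - 10) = (a - 5)*(a - 3)*(a + 2)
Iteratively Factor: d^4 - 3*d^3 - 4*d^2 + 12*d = (d - 2)*(d^3 - d^2 - 6*d) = (d - 3)*(d - 2)*(d^2 + 2*d) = (d - 3)*(d - 2)*(d + 2)*(d)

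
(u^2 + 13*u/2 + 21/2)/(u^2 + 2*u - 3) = (u + 7/2)/(u - 1)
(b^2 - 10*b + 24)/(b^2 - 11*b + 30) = (b - 4)/(b - 5)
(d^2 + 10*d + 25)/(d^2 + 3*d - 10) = (d + 5)/(d - 2)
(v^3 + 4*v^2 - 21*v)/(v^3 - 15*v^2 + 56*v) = (v^2 + 4*v - 21)/(v^2 - 15*v + 56)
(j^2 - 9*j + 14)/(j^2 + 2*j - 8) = (j - 7)/(j + 4)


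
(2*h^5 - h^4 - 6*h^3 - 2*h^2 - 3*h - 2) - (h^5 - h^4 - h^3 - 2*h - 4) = h^5 - 5*h^3 - 2*h^2 - h + 2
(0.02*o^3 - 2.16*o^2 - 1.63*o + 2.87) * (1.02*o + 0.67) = 0.0204*o^4 - 2.1898*o^3 - 3.1098*o^2 + 1.8353*o + 1.9229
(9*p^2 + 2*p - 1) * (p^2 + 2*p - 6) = 9*p^4 + 20*p^3 - 51*p^2 - 14*p + 6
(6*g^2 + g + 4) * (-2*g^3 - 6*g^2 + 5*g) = -12*g^5 - 38*g^4 + 16*g^3 - 19*g^2 + 20*g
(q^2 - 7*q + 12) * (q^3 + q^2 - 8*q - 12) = q^5 - 6*q^4 - 3*q^3 + 56*q^2 - 12*q - 144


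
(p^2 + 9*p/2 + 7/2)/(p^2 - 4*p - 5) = (p + 7/2)/(p - 5)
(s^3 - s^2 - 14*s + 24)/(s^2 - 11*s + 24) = (s^2 + 2*s - 8)/(s - 8)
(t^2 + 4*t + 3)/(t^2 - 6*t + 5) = (t^2 + 4*t + 3)/(t^2 - 6*t + 5)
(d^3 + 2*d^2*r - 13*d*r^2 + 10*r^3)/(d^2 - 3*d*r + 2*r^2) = d + 5*r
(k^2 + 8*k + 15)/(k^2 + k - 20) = (k + 3)/(k - 4)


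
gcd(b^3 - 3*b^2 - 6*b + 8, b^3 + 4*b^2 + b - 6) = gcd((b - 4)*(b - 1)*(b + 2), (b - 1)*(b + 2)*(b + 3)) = b^2 + b - 2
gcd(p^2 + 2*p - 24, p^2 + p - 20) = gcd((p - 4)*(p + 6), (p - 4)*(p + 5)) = p - 4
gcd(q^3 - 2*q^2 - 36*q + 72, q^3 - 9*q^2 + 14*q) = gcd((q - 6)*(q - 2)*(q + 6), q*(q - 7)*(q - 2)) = q - 2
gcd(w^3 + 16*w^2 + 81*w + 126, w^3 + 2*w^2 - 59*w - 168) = w^2 + 10*w + 21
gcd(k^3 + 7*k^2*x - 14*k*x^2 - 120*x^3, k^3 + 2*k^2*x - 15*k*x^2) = k + 5*x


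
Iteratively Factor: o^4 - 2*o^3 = (o)*(o^3 - 2*o^2) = o^2*(o^2 - 2*o) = o^2*(o - 2)*(o)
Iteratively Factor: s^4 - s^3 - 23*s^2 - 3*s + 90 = (s - 5)*(s^3 + 4*s^2 - 3*s - 18) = (s - 5)*(s + 3)*(s^2 + s - 6) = (s - 5)*(s - 2)*(s + 3)*(s + 3)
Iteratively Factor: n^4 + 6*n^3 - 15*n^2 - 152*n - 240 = (n + 3)*(n^3 + 3*n^2 - 24*n - 80) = (n + 3)*(n + 4)*(n^2 - n - 20) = (n - 5)*(n + 3)*(n + 4)*(n + 4)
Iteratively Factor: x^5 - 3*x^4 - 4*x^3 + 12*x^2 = (x - 2)*(x^4 - x^3 - 6*x^2) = (x - 3)*(x - 2)*(x^3 + 2*x^2) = x*(x - 3)*(x - 2)*(x^2 + 2*x) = x^2*(x - 3)*(x - 2)*(x + 2)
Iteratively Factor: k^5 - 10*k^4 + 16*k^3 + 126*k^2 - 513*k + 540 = (k - 3)*(k^4 - 7*k^3 - 5*k^2 + 111*k - 180) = (k - 3)^2*(k^3 - 4*k^2 - 17*k + 60) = (k - 3)^3*(k^2 - k - 20) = (k - 5)*(k - 3)^3*(k + 4)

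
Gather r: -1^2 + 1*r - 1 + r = 2*r - 2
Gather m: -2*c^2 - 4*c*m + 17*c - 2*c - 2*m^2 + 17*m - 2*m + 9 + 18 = -2*c^2 + 15*c - 2*m^2 + m*(15 - 4*c) + 27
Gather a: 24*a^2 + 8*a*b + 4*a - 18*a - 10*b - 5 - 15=24*a^2 + a*(8*b - 14) - 10*b - 20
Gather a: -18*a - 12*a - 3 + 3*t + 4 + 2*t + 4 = -30*a + 5*t + 5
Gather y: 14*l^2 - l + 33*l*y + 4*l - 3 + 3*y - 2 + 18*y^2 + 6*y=14*l^2 + 3*l + 18*y^2 + y*(33*l + 9) - 5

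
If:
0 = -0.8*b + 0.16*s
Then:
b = 0.2*s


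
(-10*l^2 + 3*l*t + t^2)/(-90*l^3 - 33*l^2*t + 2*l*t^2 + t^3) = (-2*l + t)/(-18*l^2 - 3*l*t + t^2)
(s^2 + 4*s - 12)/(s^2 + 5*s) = (s^2 + 4*s - 12)/(s*(s + 5))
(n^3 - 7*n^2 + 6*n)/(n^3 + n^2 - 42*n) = (n - 1)/(n + 7)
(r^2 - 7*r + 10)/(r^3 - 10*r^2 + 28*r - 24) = (r - 5)/(r^2 - 8*r + 12)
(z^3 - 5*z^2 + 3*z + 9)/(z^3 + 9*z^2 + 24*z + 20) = (z^3 - 5*z^2 + 3*z + 9)/(z^3 + 9*z^2 + 24*z + 20)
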